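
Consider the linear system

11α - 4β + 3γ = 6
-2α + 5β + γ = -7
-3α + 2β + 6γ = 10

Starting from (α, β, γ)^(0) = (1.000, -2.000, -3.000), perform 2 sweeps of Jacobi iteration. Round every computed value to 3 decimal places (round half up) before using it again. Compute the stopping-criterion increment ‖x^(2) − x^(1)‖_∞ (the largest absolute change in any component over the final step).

1.312

Iteration 1:
  α = (6 - (-4)·-2.000 - (3)·-3.000) / (11) = 0.636
  β = (-7 - (-2)·1.000 - (1)·-3.000) / (5) = -0.400
  γ = (10 - (-3)·1.000 - (2)·-2.000) / (6) = 2.833
Iteration 2:
  α = (6 - (-4)·-0.400 - (3)·2.833) / (11) = -0.373
  β = (-7 - (-2)·0.636 - (1)·2.833) / (5) = -1.712
  γ = (10 - (-3)·0.636 - (2)·-0.400) / (6) = 2.118
Change: (-1.009, -1.312, -0.715) → max |·| = 1.312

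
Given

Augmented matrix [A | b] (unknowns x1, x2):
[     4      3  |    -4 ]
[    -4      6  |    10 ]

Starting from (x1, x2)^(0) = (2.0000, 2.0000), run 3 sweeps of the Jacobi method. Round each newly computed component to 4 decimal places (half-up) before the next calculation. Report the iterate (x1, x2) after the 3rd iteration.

(-1.0000, -0.5000)

Iteration 1:
  x1 = (-4 - (3)·2.0000) / (4) = -2.5000
  x2 = (10 - (-4)·2.0000) / (6) = 3.0000
Iteration 2:
  x1 = (-4 - (3)·3.0000) / (4) = -3.2500
  x2 = (10 - (-4)·-2.5000) / (6) = 0.0000
Iteration 3:
  x1 = (-4 - (3)·0.0000) / (4) = -1.0000
  x2 = (10 - (-4)·-3.2500) / (6) = -0.5000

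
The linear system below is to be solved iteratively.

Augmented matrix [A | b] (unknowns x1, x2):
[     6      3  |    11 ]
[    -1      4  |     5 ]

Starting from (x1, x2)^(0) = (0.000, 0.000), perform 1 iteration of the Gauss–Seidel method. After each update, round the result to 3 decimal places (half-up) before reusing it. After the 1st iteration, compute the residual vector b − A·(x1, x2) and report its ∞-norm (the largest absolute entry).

5.122

Iteration 1:
  x1 = (11 - (3)·0.000) / (6) = 1.833
  x2 = (5 - (-1)·1.833) / (4) = 1.708
Residual b − A·x = (-5.122, 0.001); ∞-norm = 5.122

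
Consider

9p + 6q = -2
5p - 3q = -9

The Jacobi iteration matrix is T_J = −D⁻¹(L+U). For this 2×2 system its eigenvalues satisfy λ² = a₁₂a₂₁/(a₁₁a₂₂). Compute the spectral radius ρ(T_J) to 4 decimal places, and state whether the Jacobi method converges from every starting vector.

a₁₂a₂₁/(a₁₁a₂₂) = (6)·(5) / ((9)·(-3)) = -1.111111
ρ = √|-1.111111| = √1.111111 = 1.0541
ρ > 1, so Jacobi diverges

1.0541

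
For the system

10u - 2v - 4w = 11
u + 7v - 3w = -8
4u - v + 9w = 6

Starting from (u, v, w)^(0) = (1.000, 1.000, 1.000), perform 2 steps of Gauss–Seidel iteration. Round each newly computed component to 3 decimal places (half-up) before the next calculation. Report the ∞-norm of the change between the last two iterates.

Iteration 1:
  u = (11 - (-2)·1.000 - (-4)·1.000) / (10) = 1.700
  v = (-8 - (1)·1.700 - (-3)·1.000) / (7) = -0.957
  w = (6 - (4)·1.700 - (-1)·-0.957) / (9) = -0.195
Iteration 2:
  u = (11 - (-2)·-0.957 - (-4)·-0.195) / (10) = 0.831
  v = (-8 - (1)·0.831 - (-3)·-0.195) / (7) = -1.345
  w = (6 - (4)·0.831 - (-1)·-1.345) / (9) = 0.148
Change: (-0.869, -0.388, 0.343) → max |·| = 0.869

0.869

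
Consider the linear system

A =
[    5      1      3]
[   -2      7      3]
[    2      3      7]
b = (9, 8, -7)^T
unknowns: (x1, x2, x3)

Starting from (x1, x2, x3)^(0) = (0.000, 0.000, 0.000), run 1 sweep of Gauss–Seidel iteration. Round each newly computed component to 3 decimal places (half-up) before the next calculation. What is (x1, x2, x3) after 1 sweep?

(1.800, 1.657, -2.224)

Iteration 1:
  x1 = (9 - (1)·0.000 - (3)·0.000) / (5) = 1.800
  x2 = (8 - (-2)·1.800 - (3)·0.000) / (7) = 1.657
  x3 = (-7 - (2)·1.800 - (3)·1.657) / (7) = -2.224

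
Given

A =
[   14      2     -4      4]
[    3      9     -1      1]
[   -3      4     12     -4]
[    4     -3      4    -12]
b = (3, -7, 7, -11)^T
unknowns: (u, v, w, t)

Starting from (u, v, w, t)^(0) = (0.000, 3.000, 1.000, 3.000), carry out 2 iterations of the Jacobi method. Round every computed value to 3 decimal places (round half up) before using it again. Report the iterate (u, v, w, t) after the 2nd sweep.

Iteration 1:
  u = (3 - (2)·3.000 - (-4)·1.000 - (4)·3.000) / (14) = -0.786
  v = (-7 - (3)·0.000 - (-1)·1.000 - (1)·3.000) / (9) = -1.000
  w = (7 - (-3)·0.000 - (4)·3.000 - (-4)·3.000) / (12) = 0.583
  t = (-11 - (4)·0.000 - (-3)·3.000 - (4)·1.000) / (-12) = 0.500
Iteration 2:
  u = (3 - (2)·-1.000 - (-4)·0.583 - (4)·0.500) / (14) = 0.381
  v = (-7 - (3)·-0.786 - (-1)·0.583 - (1)·0.500) / (9) = -0.507
  w = (7 - (-3)·-0.786 - (4)·-1.000 - (-4)·0.500) / (12) = 0.887
  t = (-11 - (4)·-0.786 - (-3)·-1.000 - (4)·0.583) / (-12) = 1.099

(0.381, -0.507, 0.887, 1.099)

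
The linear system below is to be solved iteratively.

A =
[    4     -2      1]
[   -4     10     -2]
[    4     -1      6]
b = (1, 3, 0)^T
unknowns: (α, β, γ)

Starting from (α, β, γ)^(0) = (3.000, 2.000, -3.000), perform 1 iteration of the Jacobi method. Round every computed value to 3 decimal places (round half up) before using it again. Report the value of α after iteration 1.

Iteration 1:
  α = (1 - (-2)·2.000 - (1)·-3.000) / (4) = 2.000
  β = (3 - (-4)·3.000 - (-2)·-3.000) / (10) = 0.900
  γ = (0 - (4)·3.000 - (-1)·2.000) / (6) = -1.667

2.000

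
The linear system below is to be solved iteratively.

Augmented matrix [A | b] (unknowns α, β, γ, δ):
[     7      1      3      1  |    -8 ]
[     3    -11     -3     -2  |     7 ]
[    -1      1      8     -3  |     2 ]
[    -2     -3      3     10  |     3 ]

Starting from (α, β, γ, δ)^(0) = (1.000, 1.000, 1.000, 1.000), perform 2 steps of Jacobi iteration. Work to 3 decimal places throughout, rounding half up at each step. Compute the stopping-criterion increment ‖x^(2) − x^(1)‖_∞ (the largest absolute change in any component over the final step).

1.004

Iteration 1:
  α = (-8 - (1)·1.000 - (3)·1.000 - (1)·1.000) / (7) = -1.857
  β = (7 - (3)·1.000 - (-3)·1.000 - (-2)·1.000) / (-11) = -0.818
  γ = (2 - (-1)·1.000 - (1)·1.000 - (-3)·1.000) / (8) = 0.625
  δ = (3 - (-2)·1.000 - (-3)·1.000 - (3)·1.000) / (10) = 0.500
Iteration 2:
  α = (-8 - (1)·-0.818 - (3)·0.625 - (1)·0.500) / (7) = -1.365
  β = (7 - (3)·-1.857 - (-3)·0.625 - (-2)·0.500) / (-11) = -1.404
  γ = (2 - (-1)·-1.857 - (1)·-0.818 - (-3)·0.500) / (8) = 0.308
  δ = (3 - (-2)·-1.857 - (-3)·-0.818 - (3)·0.625) / (10) = -0.504
Change: (0.492, -0.586, -0.317, -1.004) → max |·| = 1.004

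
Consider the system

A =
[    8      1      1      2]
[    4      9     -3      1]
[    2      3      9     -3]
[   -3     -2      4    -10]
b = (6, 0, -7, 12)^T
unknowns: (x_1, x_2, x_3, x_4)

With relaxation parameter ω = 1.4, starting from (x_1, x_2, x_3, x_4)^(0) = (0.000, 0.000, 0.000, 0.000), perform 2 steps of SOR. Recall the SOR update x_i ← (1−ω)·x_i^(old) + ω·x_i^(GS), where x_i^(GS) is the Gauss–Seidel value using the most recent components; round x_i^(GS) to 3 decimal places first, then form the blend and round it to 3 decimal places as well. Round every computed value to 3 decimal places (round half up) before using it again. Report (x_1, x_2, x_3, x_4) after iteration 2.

(1.834, -1.000, -1.943, -2.234)

Iteration 1:
  x_1: GS value = (6 - (1)·0.000 - (1)·0.000 - (2)·0.000) / (8) = 0.750;  x_1 ← (1−ω)·0.000 + ω·0.750 = 1.050
  x_2: GS value = (0 - (4)·1.050 - (-3)·0.000 - (1)·0.000) / (9) = -0.467;  x_2 ← (1−ω)·0.000 + ω·-0.467 = -0.654
  x_3: GS value = (-7 - (2)·1.050 - (3)·-0.654 - (-3)·0.000) / (9) = -0.793;  x_3 ← (1−ω)·0.000 + ω·-0.793 = -1.110
  x_4: GS value = (12 - (-3)·1.050 - (-2)·-0.654 - (4)·-1.110) / (-10) = -1.828;  x_4 ← (1−ω)·0.000 + ω·-1.828 = -2.559
Iteration 2:
  x_1: GS value = (6 - (1)·-0.654 - (1)·-1.110 - (2)·-2.559) / (8) = 1.610;  x_1 ← (1−ω)·1.050 + ω·1.610 = 1.834
  x_2: GS value = (0 - (4)·1.834 - (-3)·-1.110 - (1)·-2.559) / (9) = -0.901;  x_2 ← (1−ω)·-0.654 + ω·-0.901 = -1.000
  x_3: GS value = (-7 - (2)·1.834 - (3)·-1.000 - (-3)·-2.559) / (9) = -1.705;  x_3 ← (1−ω)·-1.110 + ω·-1.705 = -1.943
  x_4: GS value = (12 - (-3)·1.834 - (-2)·-1.000 - (4)·-1.943) / (-10) = -2.327;  x_4 ← (1−ω)·-2.559 + ω·-2.327 = -2.234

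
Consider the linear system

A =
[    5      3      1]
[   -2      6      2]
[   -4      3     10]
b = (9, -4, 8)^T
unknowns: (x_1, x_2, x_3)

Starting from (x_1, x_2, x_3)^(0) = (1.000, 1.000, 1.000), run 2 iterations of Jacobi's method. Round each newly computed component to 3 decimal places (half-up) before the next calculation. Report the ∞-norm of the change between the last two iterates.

Iteration 1:
  x_1 = (9 - (3)·1.000 - (1)·1.000) / (5) = 1.000
  x_2 = (-4 - (-2)·1.000 - (2)·1.000) / (6) = -0.667
  x_3 = (8 - (-4)·1.000 - (3)·1.000) / (10) = 0.900
Iteration 2:
  x_1 = (9 - (3)·-0.667 - (1)·0.900) / (5) = 2.020
  x_2 = (-4 - (-2)·1.000 - (2)·0.900) / (6) = -0.633
  x_3 = (8 - (-4)·1.000 - (3)·-0.667) / (10) = 1.400
Change: (1.020, 0.034, 0.500) → max |·| = 1.020

1.020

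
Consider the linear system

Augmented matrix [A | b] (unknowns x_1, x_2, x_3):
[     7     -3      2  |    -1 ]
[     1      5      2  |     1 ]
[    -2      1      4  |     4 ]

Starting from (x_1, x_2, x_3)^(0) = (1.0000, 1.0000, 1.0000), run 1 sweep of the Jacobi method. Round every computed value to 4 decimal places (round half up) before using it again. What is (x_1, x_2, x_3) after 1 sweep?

Iteration 1:
  x_1 = (-1 - (-3)·1.0000 - (2)·1.0000) / (7) = 0.0000
  x_2 = (1 - (1)·1.0000 - (2)·1.0000) / (5) = -0.4000
  x_3 = (4 - (-2)·1.0000 - (1)·1.0000) / (4) = 1.2500

(0.0000, -0.4000, 1.2500)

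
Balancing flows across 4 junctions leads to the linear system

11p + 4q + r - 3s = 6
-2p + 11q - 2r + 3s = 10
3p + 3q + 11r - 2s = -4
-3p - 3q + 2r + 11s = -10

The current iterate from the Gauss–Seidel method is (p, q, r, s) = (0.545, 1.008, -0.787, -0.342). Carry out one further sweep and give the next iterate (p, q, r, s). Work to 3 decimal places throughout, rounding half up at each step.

One sweep:
  p = (6 - (4)·1.008 - (1)·-0.787 - (-3)·-0.342) / (11) = 0.157
  q = (10 - (-2)·0.157 - (-2)·-0.787 - (3)·-0.342) / (11) = 0.888
  r = (-4 - (3)·0.157 - (3)·0.888 - (-2)·-0.342) / (11) = -0.711
  s = (-10 - (-3)·0.157 - (-3)·0.888 - (2)·-0.711) / (11) = -0.495

(0.157, 0.888, -0.711, -0.495)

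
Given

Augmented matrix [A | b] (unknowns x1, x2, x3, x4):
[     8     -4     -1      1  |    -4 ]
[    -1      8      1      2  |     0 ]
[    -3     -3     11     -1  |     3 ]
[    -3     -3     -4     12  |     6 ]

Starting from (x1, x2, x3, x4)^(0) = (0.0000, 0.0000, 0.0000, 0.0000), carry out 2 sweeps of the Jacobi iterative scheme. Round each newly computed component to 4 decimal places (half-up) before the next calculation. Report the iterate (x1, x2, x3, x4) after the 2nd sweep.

(-0.5284, -0.2216, 0.1818, 0.4659)

Iteration 1:
  x1 = (-4 - (-4)·0.0000 - (-1)·0.0000 - (1)·0.0000) / (8) = -0.5000
  x2 = (0 - (-1)·0.0000 - (1)·0.0000 - (2)·0.0000) / (8) = 0.0000
  x3 = (3 - (-3)·0.0000 - (-3)·0.0000 - (-1)·0.0000) / (11) = 0.2727
  x4 = (6 - (-3)·0.0000 - (-3)·0.0000 - (-4)·0.0000) / (12) = 0.5000
Iteration 2:
  x1 = (-4 - (-4)·0.0000 - (-1)·0.2727 - (1)·0.5000) / (8) = -0.5284
  x2 = (0 - (-1)·-0.5000 - (1)·0.2727 - (2)·0.5000) / (8) = -0.2216
  x3 = (3 - (-3)·-0.5000 - (-3)·0.0000 - (-1)·0.5000) / (11) = 0.1818
  x4 = (6 - (-3)·-0.5000 - (-3)·0.0000 - (-4)·0.2727) / (12) = 0.4659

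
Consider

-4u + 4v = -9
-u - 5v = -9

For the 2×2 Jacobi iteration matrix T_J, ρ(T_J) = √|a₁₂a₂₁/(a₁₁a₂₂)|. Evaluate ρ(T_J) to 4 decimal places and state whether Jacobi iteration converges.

0.4472

a₁₂a₂₁/(a₁₁a₂₂) = (4)·(-1) / ((-4)·(-5)) = -0.200000
ρ = √|-0.200000| = √0.200000 = 0.4472
ρ < 1, so Jacobi converges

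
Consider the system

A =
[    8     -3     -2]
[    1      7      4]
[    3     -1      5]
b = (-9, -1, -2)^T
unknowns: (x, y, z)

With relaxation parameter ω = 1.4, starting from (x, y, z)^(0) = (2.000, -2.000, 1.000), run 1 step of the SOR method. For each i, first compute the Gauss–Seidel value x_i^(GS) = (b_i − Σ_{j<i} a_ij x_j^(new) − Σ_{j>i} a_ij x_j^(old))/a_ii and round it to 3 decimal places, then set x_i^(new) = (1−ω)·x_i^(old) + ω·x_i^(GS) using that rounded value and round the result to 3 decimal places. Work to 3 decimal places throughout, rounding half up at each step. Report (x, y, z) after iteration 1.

Iteration 1:
  x: GS value = (-9 - (-3)·-2.000 - (-2)·1.000) / (8) = -1.625;  x ← (1−ω)·2.000 + ω·-1.625 = -3.075
  y: GS value = (-1 - (1)·-3.075 - (4)·1.000) / (7) = -0.275;  y ← (1−ω)·-2.000 + ω·-0.275 = 0.415
  z: GS value = (-2 - (3)·-3.075 - (-1)·0.415) / (5) = 1.528;  z ← (1−ω)·1.000 + ω·1.528 = 1.739

(-3.075, 0.415, 1.739)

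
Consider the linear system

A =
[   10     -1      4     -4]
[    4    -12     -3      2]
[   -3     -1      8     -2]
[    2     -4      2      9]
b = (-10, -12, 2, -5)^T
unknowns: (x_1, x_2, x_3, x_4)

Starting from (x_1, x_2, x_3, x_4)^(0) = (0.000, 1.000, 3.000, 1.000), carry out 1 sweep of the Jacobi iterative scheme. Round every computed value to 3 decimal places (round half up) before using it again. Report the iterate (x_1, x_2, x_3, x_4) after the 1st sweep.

(-1.700, 0.417, 0.625, -0.778)

Iteration 1:
  x_1 = (-10 - (-1)·1.000 - (4)·3.000 - (-4)·1.000) / (10) = -1.700
  x_2 = (-12 - (4)·0.000 - (-3)·3.000 - (2)·1.000) / (-12) = 0.417
  x_3 = (2 - (-3)·0.000 - (-1)·1.000 - (-2)·1.000) / (8) = 0.625
  x_4 = (-5 - (2)·0.000 - (-4)·1.000 - (2)·3.000) / (9) = -0.778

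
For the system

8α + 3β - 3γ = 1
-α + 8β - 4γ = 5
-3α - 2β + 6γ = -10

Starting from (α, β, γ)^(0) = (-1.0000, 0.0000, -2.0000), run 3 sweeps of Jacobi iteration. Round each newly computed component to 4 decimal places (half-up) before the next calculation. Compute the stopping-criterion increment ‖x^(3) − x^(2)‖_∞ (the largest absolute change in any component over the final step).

Iteration 1:
  α = (1 - (3)·0.0000 - (-3)·-2.0000) / (8) = -0.6250
  β = (5 - (-1)·-1.0000 - (-4)·-2.0000) / (8) = -0.5000
  γ = (-10 - (-3)·-1.0000 - (-2)·0.0000) / (6) = -2.1667
Iteration 2:
  α = (1 - (3)·-0.5000 - (-3)·-2.1667) / (8) = -0.5000
  β = (5 - (-1)·-0.6250 - (-4)·-2.1667) / (8) = -0.5365
  γ = (-10 - (-3)·-0.6250 - (-2)·-0.5000) / (6) = -2.1458
Iteration 3:
  α = (1 - (3)·-0.5365 - (-3)·-2.1458) / (8) = -0.4785
  β = (5 - (-1)·-0.5000 - (-4)·-2.1458) / (8) = -0.5104
  γ = (-10 - (-3)·-0.5000 - (-2)·-0.5365) / (6) = -2.0955
Change: (0.0215, 0.0261, 0.0503) → max |·| = 0.0503

0.0503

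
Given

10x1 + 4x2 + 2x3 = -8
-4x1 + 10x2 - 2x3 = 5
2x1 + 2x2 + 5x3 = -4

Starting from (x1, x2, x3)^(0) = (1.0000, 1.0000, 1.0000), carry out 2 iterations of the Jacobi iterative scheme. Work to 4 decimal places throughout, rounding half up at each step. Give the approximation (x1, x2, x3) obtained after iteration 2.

(-0.9200, -0.3800, -0.6800)

Iteration 1:
  x1 = (-8 - (4)·1.0000 - (2)·1.0000) / (10) = -1.4000
  x2 = (5 - (-4)·1.0000 - (-2)·1.0000) / (10) = 1.1000
  x3 = (-4 - (2)·1.0000 - (2)·1.0000) / (5) = -1.6000
Iteration 2:
  x1 = (-8 - (4)·1.1000 - (2)·-1.6000) / (10) = -0.9200
  x2 = (5 - (-4)·-1.4000 - (-2)·-1.6000) / (10) = -0.3800
  x3 = (-4 - (2)·-1.4000 - (2)·1.1000) / (5) = -0.6800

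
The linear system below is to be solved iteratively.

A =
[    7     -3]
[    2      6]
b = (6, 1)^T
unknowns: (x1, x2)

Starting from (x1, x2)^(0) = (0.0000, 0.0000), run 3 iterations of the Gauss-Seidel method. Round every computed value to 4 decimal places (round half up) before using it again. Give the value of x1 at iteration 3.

0.8134

Iteration 1:
  x1 = (6 - (-3)·0.0000) / (7) = 0.8571
  x2 = (1 - (2)·0.8571) / (6) = -0.1190
Iteration 2:
  x1 = (6 - (-3)·-0.1190) / (7) = 0.8061
  x2 = (1 - (2)·0.8061) / (6) = -0.1020
Iteration 3:
  x1 = (6 - (-3)·-0.1020) / (7) = 0.8134
  x2 = (1 - (2)·0.8134) / (6) = -0.1045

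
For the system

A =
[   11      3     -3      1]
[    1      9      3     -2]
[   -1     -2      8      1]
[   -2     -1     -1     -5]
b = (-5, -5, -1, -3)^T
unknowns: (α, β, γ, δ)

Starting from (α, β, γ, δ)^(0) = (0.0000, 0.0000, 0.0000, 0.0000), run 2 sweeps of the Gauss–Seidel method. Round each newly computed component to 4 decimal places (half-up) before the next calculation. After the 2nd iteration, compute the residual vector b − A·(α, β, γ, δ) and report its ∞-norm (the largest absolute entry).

Iteration 1:
  α = (-5 - (3)·0.0000 - (-3)·0.0000 - (1)·0.0000) / (11) = -0.4545
  β = (-5 - (1)·-0.4545 - (3)·0.0000 - (-2)·0.0000) / (9) = -0.5051
  γ = (-1 - (-1)·-0.4545 - (-2)·-0.5051 - (1)·0.0000) / (8) = -0.3081
  δ = (-3 - (-2)·-0.4545 - (-1)·-0.5051 - (-1)·-0.3081) / (-5) = 0.9444
Iteration 2:
  α = (-5 - (3)·-0.5051 - (-3)·-0.3081 - (1)·0.9444) / (11) = -0.4867
  β = (-5 - (1)·-0.4867 - (3)·-0.3081 - (-2)·0.9444) / (9) = -0.1889
  γ = (-1 - (-1)·-0.4867 - (-2)·-0.1889 - (1)·0.9444) / (8) = -0.3511
  δ = (-3 - (-2)·-0.4867 - (-1)·-0.1889 - (-1)·-0.3511) / (-5) = 0.9027
Residual b − A·x = (-1.0356, 0.0455, 0.0416, 0.0001); ∞-norm = 1.0356

1.0356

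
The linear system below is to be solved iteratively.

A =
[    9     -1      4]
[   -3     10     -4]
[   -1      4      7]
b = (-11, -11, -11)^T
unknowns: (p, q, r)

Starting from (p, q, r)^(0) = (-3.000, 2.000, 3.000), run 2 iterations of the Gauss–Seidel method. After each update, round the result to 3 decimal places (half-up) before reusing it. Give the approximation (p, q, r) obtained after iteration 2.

Iteration 1:
  p = (-11 - (-1)·2.000 - (4)·3.000) / (9) = -2.333
  q = (-11 - (-3)·-2.333 - (-4)·3.000) / (10) = -0.600
  r = (-11 - (-1)·-2.333 - (4)·-0.600) / (7) = -1.562
Iteration 2:
  p = (-11 - (-1)·-0.600 - (4)·-1.562) / (9) = -0.595
  q = (-11 - (-3)·-0.595 - (-4)·-1.562) / (10) = -1.903
  r = (-11 - (-1)·-0.595 - (4)·-1.903) / (7) = -0.569

(-0.595, -1.903, -0.569)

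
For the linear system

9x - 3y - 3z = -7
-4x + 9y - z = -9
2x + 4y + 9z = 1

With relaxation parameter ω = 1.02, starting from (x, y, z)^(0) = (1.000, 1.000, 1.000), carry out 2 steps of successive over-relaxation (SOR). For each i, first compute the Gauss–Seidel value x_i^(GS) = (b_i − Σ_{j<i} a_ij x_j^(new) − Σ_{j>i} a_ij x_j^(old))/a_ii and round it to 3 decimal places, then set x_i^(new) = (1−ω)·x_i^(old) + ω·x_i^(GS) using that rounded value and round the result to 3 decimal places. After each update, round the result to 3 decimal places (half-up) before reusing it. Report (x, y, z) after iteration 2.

Iteration 1:
  x: GS value = (-7 - (-3)·1.000 - (-3)·1.000) / (9) = -0.111;  x ← (1−ω)·1.000 + ω·-0.111 = -0.133
  y: GS value = (-9 - (-4)·-0.133 - (-1)·1.000) / (9) = -0.948;  y ← (1−ω)·1.000 + ω·-0.948 = -0.987
  z: GS value = (1 - (2)·-0.133 - (4)·-0.987) / (9) = 0.579;  z ← (1−ω)·1.000 + ω·0.579 = 0.571
Iteration 2:
  x: GS value = (-7 - (-3)·-0.987 - (-3)·0.571) / (9) = -0.916;  x ← (1−ω)·-0.133 + ω·-0.916 = -0.932
  y: GS value = (-9 - (-4)·-0.932 - (-1)·0.571) / (9) = -1.351;  y ← (1−ω)·-0.987 + ω·-1.351 = -1.358
  z: GS value = (1 - (2)·-0.932 - (4)·-1.358) / (9) = 0.922;  z ← (1−ω)·0.571 + ω·0.922 = 0.929

(-0.932, -1.358, 0.929)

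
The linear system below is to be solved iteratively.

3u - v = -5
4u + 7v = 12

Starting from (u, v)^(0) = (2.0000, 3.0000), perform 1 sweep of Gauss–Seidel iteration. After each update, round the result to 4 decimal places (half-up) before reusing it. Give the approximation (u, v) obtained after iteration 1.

(-0.6667, 2.0953)

Iteration 1:
  u = (-5 - (-1)·3.0000) / (3) = -0.6667
  v = (12 - (4)·-0.6667) / (7) = 2.0953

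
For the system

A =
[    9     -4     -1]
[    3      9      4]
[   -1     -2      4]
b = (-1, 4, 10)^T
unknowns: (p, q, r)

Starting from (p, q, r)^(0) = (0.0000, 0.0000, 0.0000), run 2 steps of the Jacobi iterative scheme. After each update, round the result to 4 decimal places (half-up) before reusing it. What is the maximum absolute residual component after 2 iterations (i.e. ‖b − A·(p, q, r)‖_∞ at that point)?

4.1018

Iteration 1:
  p = (-1 - (-4)·0.0000 - (-1)·0.0000) / (9) = -0.1111
  q = (4 - (3)·0.0000 - (4)·0.0000) / (9) = 0.4444
  r = (10 - (-1)·0.0000 - (-2)·0.0000) / (4) = 2.5000
Iteration 2:
  p = (-1 - (-4)·0.4444 - (-1)·2.5000) / (9) = 0.3642
  q = (4 - (3)·-0.1111 - (4)·2.5000) / (9) = -0.6296
  r = (10 - (-1)·-0.1111 - (-2)·0.4444) / (4) = 2.6944
Residual b − A·x = (-4.1018, -2.2038, -1.6726); ∞-norm = 4.1018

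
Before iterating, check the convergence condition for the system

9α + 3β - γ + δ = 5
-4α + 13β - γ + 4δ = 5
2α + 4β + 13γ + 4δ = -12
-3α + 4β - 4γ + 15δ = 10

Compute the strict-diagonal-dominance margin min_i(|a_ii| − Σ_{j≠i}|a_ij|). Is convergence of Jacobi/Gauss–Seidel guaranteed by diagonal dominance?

3

row 1: |9| − (3+1+1) = 4
row 2: |13| − (4+1+4) = 4
row 3: |13| − (2+4+4) = 3
row 4: |15| − (3+4+4) = 4
minimum over rows = 3 → strictly diagonally dominant (convergence guaranteed)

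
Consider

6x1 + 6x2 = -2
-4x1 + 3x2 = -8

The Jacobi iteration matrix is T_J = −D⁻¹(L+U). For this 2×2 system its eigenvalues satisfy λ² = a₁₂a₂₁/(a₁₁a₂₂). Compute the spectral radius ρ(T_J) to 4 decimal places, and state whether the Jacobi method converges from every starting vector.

a₁₂a₂₁/(a₁₁a₂₂) = (6)·(-4) / ((6)·(3)) = -1.333333
ρ = √|-1.333333| = √1.333333 = 1.1547
ρ > 1, so Jacobi diverges

1.1547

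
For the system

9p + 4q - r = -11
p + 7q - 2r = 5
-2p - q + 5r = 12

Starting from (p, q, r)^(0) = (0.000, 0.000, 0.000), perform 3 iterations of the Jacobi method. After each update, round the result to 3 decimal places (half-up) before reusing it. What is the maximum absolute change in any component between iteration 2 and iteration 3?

0.421

Iteration 1:
  p = (-11 - (4)·0.000 - (-1)·0.000) / (9) = -1.222
  q = (5 - (1)·0.000 - (-2)·0.000) / (7) = 0.714
  r = (12 - (-2)·0.000 - (-1)·0.000) / (5) = 2.400
Iteration 2:
  p = (-11 - (4)·0.714 - (-1)·2.400) / (9) = -1.273
  q = (5 - (1)·-1.222 - (-2)·2.400) / (7) = 1.575
  r = (12 - (-2)·-1.222 - (-1)·0.714) / (5) = 2.054
Iteration 3:
  p = (-11 - (4)·1.575 - (-1)·2.054) / (9) = -1.694
  q = (5 - (1)·-1.273 - (-2)·2.054) / (7) = 1.483
  r = (12 - (-2)·-1.273 - (-1)·1.575) / (5) = 2.206
Change: (-0.421, -0.092, 0.152) → max |·| = 0.421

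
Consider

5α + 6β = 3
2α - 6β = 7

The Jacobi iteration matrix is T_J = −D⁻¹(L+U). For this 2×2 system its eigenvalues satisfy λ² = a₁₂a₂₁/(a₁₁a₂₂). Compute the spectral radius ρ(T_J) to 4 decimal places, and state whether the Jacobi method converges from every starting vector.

a₁₂a₂₁/(a₁₁a₂₂) = (6)·(2) / ((5)·(-6)) = -0.400000
ρ = √|-0.400000| = √0.400000 = 0.6325
ρ < 1, so Jacobi converges

0.6325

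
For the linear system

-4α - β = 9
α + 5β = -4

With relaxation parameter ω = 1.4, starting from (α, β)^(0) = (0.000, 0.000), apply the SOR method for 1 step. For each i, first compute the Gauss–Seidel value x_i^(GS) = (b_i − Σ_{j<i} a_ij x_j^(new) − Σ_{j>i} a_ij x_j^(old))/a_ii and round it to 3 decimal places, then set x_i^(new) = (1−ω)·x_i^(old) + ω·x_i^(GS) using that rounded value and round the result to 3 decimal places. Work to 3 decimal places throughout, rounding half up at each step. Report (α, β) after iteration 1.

Iteration 1:
  α: GS value = (9 - (-1)·0.000) / (-4) = -2.250;  α ← (1−ω)·0.000 + ω·-2.250 = -3.150
  β: GS value = (-4 - (1)·-3.150) / (5) = -0.170;  β ← (1−ω)·0.000 + ω·-0.170 = -0.238

(-3.150, -0.238)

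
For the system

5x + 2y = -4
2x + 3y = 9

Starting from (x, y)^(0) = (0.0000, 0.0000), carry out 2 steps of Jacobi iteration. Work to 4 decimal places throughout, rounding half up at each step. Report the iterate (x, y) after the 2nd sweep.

(-2.0000, 3.5333)

Iteration 1:
  x = (-4 - (2)·0.0000) / (5) = -0.8000
  y = (9 - (2)·0.0000) / (3) = 3.0000
Iteration 2:
  x = (-4 - (2)·3.0000) / (5) = -2.0000
  y = (9 - (2)·-0.8000) / (3) = 3.5333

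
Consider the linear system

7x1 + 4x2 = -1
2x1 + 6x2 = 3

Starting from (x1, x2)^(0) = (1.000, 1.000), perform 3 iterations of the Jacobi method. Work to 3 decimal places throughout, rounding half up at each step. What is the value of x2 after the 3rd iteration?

Iteration 1:
  x1 = (-1 - (4)·1.000) / (7) = -0.714
  x2 = (3 - (2)·1.000) / (6) = 0.167
Iteration 2:
  x1 = (-1 - (4)·0.167) / (7) = -0.238
  x2 = (3 - (2)·-0.714) / (6) = 0.738
Iteration 3:
  x1 = (-1 - (4)·0.738) / (7) = -0.565
  x2 = (3 - (2)·-0.238) / (6) = 0.579

0.579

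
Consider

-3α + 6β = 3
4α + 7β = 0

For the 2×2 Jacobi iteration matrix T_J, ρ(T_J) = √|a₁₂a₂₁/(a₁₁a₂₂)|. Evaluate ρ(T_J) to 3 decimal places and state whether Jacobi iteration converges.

a₁₂a₂₁/(a₁₁a₂₂) = (6)·(4) / ((-3)·(7)) = -1.142857
ρ = √|-1.142857| = √1.142857 = 1.069
ρ > 1, so Jacobi diverges

1.069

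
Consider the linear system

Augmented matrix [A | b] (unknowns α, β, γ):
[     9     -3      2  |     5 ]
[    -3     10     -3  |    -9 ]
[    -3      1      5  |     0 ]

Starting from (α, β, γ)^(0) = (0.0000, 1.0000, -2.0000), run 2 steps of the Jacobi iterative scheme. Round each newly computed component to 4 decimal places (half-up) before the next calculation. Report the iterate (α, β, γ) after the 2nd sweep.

Iteration 1:
  α = (5 - (-3)·1.0000 - (2)·-2.0000) / (9) = 1.3333
  β = (-9 - (-3)·0.0000 - (-3)·-2.0000) / (10) = -1.5000
  γ = (0 - (-3)·0.0000 - (1)·1.0000) / (5) = -0.2000
Iteration 2:
  α = (5 - (-3)·-1.5000 - (2)·-0.2000) / (9) = 0.1000
  β = (-9 - (-3)·1.3333 - (-3)·-0.2000) / (10) = -0.5600
  γ = (0 - (-3)·1.3333 - (1)·-1.5000) / (5) = 1.1000

(0.1000, -0.5600, 1.1000)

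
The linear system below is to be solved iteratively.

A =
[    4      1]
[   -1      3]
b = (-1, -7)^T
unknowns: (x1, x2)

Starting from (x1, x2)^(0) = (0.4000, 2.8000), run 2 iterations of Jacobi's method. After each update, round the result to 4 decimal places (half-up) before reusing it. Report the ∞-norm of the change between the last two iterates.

1.2500

Iteration 1:
  x1 = (-1 - (1)·2.8000) / (4) = -0.9500
  x2 = (-7 - (-1)·0.4000) / (3) = -2.2000
Iteration 2:
  x1 = (-1 - (1)·-2.2000) / (4) = 0.3000
  x2 = (-7 - (-1)·-0.9500) / (3) = -2.6500
Change: (1.2500, -0.4500) → max |·| = 1.2500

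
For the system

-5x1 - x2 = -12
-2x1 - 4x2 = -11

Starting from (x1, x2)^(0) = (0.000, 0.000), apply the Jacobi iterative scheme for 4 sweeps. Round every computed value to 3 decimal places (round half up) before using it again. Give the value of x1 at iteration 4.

Iteration 1:
  x1 = (-12 - (-1)·0.000) / (-5) = 2.400
  x2 = (-11 - (-2)·0.000) / (-4) = 2.750
Iteration 2:
  x1 = (-12 - (-1)·2.750) / (-5) = 1.850
  x2 = (-11 - (-2)·2.400) / (-4) = 1.550
Iteration 3:
  x1 = (-12 - (-1)·1.550) / (-5) = 2.090
  x2 = (-11 - (-2)·1.850) / (-4) = 1.825
Iteration 4:
  x1 = (-12 - (-1)·1.825) / (-5) = 2.035
  x2 = (-11 - (-2)·2.090) / (-4) = 1.705

2.035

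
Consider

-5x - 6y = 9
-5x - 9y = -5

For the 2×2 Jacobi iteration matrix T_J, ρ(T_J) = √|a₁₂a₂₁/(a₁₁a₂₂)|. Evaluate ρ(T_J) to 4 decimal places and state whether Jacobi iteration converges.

0.8165

a₁₂a₂₁/(a₁₁a₂₂) = (-6)·(-5) / ((-5)·(-9)) = 0.666667
ρ = √|0.666667| = √0.666667 = 0.8165
ρ < 1, so Jacobi converges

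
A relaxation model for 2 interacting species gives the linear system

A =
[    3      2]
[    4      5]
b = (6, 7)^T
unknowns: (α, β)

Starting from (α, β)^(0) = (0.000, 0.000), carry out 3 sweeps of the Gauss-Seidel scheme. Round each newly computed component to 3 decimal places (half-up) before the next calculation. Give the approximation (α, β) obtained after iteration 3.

Iteration 1:
  α = (6 - (2)·0.000) / (3) = 2.000
  β = (7 - (4)·2.000) / (5) = -0.200
Iteration 2:
  α = (6 - (2)·-0.200) / (3) = 2.133
  β = (7 - (4)·2.133) / (5) = -0.306
Iteration 3:
  α = (6 - (2)·-0.306) / (3) = 2.204
  β = (7 - (4)·2.204) / (5) = -0.363

(2.204, -0.363)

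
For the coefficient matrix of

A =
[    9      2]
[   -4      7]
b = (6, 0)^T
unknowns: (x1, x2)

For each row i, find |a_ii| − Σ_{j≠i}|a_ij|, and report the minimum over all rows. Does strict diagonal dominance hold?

row 1: |9| − (2) = 7
row 2: |7| − (4) = 3
minimum over rows = 3 → strictly diagonally dominant (convergence guaranteed)

3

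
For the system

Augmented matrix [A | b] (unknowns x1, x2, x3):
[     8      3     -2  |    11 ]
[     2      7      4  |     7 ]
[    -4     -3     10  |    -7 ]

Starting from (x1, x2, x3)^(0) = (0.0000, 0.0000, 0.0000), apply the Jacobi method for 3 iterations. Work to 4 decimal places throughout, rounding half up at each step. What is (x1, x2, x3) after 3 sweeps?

(1.0348, 0.6786, -0.0679)

Iteration 1:
  x1 = (11 - (3)·0.0000 - (-2)·0.0000) / (8) = 1.3750
  x2 = (7 - (2)·0.0000 - (4)·0.0000) / (7) = 1.0000
  x3 = (-7 - (-4)·0.0000 - (-3)·0.0000) / (10) = -0.7000
Iteration 2:
  x1 = (11 - (3)·1.0000 - (-2)·-0.7000) / (8) = 0.8250
  x2 = (7 - (2)·1.3750 - (4)·-0.7000) / (7) = 1.0071
  x3 = (-7 - (-4)·1.3750 - (-3)·1.0000) / (10) = 0.1500
Iteration 3:
  x1 = (11 - (3)·1.0071 - (-2)·0.1500) / (8) = 1.0348
  x2 = (7 - (2)·0.8250 - (4)·0.1500) / (7) = 0.6786
  x3 = (-7 - (-4)·0.8250 - (-3)·1.0071) / (10) = -0.0679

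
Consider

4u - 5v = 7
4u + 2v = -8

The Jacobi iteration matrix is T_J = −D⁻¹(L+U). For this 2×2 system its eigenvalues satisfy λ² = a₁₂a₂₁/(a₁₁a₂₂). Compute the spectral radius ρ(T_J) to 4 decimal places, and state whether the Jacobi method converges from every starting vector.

a₁₂a₂₁/(a₁₁a₂₂) = (-5)·(4) / ((4)·(2)) = -2.500000
ρ = √|-2.500000| = √2.500000 = 1.5811
ρ > 1, so Jacobi diverges

1.5811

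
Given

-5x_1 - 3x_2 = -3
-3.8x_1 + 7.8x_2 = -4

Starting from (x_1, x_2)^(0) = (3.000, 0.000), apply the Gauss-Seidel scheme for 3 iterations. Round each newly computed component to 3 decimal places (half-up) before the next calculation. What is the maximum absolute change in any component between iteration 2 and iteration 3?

0.039

Iteration 1:
  x_1 = (-3 - (-3)·0.000) / (-5) = 0.600
  x_2 = (-4 - (-3.8)·0.600) / (7.8) = -0.221
Iteration 2:
  x_1 = (-3 - (-3)·-0.221) / (-5) = 0.733
  x_2 = (-4 - (-3.8)·0.733) / (7.8) = -0.156
Iteration 3:
  x_1 = (-3 - (-3)·-0.156) / (-5) = 0.694
  x_2 = (-4 - (-3.8)·0.694) / (7.8) = -0.175
Change: (-0.039, -0.019) → max |·| = 0.039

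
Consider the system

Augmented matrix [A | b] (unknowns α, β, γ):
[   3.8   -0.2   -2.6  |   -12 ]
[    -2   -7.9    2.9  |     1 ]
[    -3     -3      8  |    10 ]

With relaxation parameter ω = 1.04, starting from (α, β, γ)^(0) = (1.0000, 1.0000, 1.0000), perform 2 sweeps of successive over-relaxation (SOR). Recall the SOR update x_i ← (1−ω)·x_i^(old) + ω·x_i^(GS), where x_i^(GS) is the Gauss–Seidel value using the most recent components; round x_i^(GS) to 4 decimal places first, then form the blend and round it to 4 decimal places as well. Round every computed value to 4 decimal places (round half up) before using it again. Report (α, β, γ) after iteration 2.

(-2.7016, 0.7761, 0.5247)

Iteration 1:
  α: GS value = (-12 - (-0.2)·1.0000 - (-2.6)·1.0000) / (3.8) = -2.4211;  α ← (1−ω)·1.0000 + ω·-2.4211 = -2.5579
  β: GS value = (1 - (-2)·-2.5579 - (2.9)·1.0000) / (-7.9) = 0.8881;  β ← (1−ω)·1.0000 + ω·0.8881 = 0.8836
  γ: GS value = (10 - (-3)·-2.5579 - (-3)·0.8836) / (8) = 0.6221;  γ ← (1−ω)·1.0000 + ω·0.6221 = 0.6070
Iteration 2:
  α: GS value = (-12 - (-0.2)·0.8836 - (-2.6)·0.6070) / (3.8) = -2.6961;  α ← (1−ω)·-2.5579 + ω·-2.6961 = -2.7016
  β: GS value = (1 - (-2)·-2.7016 - (2.9)·0.6070) / (-7.9) = 0.7802;  β ← (1−ω)·0.8836 + ω·0.7802 = 0.7761
  γ: GS value = (10 - (-3)·-2.7016 - (-3)·0.7761) / (8) = 0.5279;  γ ← (1−ω)·0.6070 + ω·0.5279 = 0.5247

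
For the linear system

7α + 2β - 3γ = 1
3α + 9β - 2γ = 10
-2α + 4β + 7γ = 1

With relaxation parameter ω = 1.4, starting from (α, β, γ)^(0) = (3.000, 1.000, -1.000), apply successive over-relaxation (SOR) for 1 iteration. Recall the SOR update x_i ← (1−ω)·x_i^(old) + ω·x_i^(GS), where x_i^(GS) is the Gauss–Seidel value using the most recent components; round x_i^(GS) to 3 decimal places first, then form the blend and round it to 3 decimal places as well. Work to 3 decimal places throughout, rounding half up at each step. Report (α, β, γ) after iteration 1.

(-1.999, 1.777, -1.622)

Iteration 1:
  α: GS value = (1 - (2)·1.000 - (-3)·-1.000) / (7) = -0.571;  α ← (1−ω)·3.000 + ω·-0.571 = -1.999
  β: GS value = (10 - (3)·-1.999 - (-2)·-1.000) / (9) = 1.555;  β ← (1−ω)·1.000 + ω·1.555 = 1.777
  γ: GS value = (1 - (-2)·-1.999 - (4)·1.777) / (7) = -1.444;  γ ← (1−ω)·-1.000 + ω·-1.444 = -1.622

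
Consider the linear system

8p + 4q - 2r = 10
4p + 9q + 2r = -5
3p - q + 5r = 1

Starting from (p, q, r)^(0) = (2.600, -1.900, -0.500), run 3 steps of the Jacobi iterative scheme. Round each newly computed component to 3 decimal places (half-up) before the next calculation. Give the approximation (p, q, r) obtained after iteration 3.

(1.454, -0.970, -0.987)

Iteration 1:
  p = (10 - (4)·-1.900 - (-2)·-0.500) / (8) = 2.075
  q = (-5 - (4)·2.600 - (2)·-0.500) / (9) = -1.600
  r = (1 - (3)·2.600 - (-1)·-1.900) / (5) = -1.740
Iteration 2:
  p = (10 - (4)·-1.600 - (-2)·-1.740) / (8) = 1.615
  q = (-5 - (4)·2.075 - (2)·-1.740) / (9) = -1.091
  r = (1 - (3)·2.075 - (-1)·-1.600) / (5) = -1.365
Iteration 3:
  p = (10 - (4)·-1.091 - (-2)·-1.365) / (8) = 1.454
  q = (-5 - (4)·1.615 - (2)·-1.365) / (9) = -0.970
  r = (1 - (3)·1.615 - (-1)·-1.091) / (5) = -0.987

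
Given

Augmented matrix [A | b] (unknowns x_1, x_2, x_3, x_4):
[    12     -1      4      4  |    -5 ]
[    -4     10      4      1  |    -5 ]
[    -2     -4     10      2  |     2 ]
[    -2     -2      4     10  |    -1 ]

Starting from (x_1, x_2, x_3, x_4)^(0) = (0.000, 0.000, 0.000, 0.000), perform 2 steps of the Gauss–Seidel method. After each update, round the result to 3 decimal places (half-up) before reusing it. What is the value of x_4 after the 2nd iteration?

Iteration 1:
  x_1 = (-5 - (-1)·0.000 - (4)·0.000 - (4)·0.000) / (12) = -0.417
  x_2 = (-5 - (-4)·-0.417 - (4)·0.000 - (1)·0.000) / (10) = -0.667
  x_3 = (2 - (-2)·-0.417 - (-4)·-0.667 - (2)·0.000) / (10) = -0.150
  x_4 = (-1 - (-2)·-0.417 - (-2)·-0.667 - (4)·-0.150) / (10) = -0.257
Iteration 2:
  x_1 = (-5 - (-1)·-0.667 - (4)·-0.150 - (4)·-0.257) / (12) = -0.337
  x_2 = (-5 - (-4)·-0.337 - (4)·-0.150 - (1)·-0.257) / (10) = -0.549
  x_3 = (2 - (-2)·-0.337 - (-4)·-0.549 - (2)·-0.257) / (10) = -0.036
  x_4 = (-1 - (-2)·-0.337 - (-2)·-0.549 - (4)·-0.036) / (10) = -0.263

-0.263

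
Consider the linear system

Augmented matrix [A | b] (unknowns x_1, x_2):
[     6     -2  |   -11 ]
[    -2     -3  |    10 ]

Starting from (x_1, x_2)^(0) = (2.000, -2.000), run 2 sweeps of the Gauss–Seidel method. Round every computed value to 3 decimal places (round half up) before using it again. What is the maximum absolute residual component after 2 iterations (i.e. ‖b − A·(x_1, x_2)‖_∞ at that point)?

Iteration 1:
  x_1 = (-11 - (-2)·-2.000) / (6) = -2.500
  x_2 = (10 - (-2)·-2.500) / (-3) = -1.667
Iteration 2:
  x_1 = (-11 - (-2)·-1.667) / (6) = -2.389
  x_2 = (10 - (-2)·-2.389) / (-3) = -1.741
Residual b − A·x = (-0.148, -0.001); ∞-norm = 0.148

0.148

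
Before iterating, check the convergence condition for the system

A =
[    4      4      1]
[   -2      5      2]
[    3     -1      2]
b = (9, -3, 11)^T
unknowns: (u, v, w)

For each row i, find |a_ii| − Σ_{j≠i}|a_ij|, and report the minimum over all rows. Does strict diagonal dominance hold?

row 1: |4| − (4+1) = -1
row 2: |5| − (2+2) = 1
row 3: |2| − (3+1) = -2
minimum over rows = -2 → not strictly diagonally dominant

-2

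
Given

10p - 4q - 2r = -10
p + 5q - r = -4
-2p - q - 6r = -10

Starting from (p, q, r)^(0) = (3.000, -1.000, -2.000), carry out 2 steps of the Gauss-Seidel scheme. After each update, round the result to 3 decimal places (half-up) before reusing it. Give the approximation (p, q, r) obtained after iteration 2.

Iteration 1:
  p = (-10 - (-4)·-1.000 - (-2)·-2.000) / (10) = -1.800
  q = (-4 - (1)·-1.800 - (-1)·-2.000) / (5) = -0.840
  r = (-10 - (-2)·-1.800 - (-1)·-0.840) / (-6) = 2.407
Iteration 2:
  p = (-10 - (-4)·-0.840 - (-2)·2.407) / (10) = -0.855
  q = (-4 - (1)·-0.855 - (-1)·2.407) / (5) = -0.148
  r = (-10 - (-2)·-0.855 - (-1)·-0.148) / (-6) = 1.976

(-0.855, -0.148, 1.976)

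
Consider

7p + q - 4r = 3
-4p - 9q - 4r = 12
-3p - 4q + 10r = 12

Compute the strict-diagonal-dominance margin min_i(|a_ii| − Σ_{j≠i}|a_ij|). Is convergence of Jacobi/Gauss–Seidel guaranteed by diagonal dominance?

row 1: |7| − (1+4) = 2
row 2: |-9| − (4+4) = 1
row 3: |10| − (3+4) = 3
minimum over rows = 1 → strictly diagonally dominant (convergence guaranteed)

1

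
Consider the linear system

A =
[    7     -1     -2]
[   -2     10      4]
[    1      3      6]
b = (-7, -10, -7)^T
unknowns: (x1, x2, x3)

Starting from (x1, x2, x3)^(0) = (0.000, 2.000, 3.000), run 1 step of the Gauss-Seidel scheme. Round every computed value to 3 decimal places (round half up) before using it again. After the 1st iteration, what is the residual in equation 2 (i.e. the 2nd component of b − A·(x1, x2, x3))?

12.416

Iteration 1:
  x1 = (-7 - (-1)·2.000 - (-2)·3.000) / (7) = 0.143
  x2 = (-10 - (-2)·0.143 - (4)·3.000) / (10) = -2.171
  x3 = (-7 - (1)·0.143 - (3)·-2.171) / (6) = -0.105
Residual b − A·x = (-10.382, 12.416, 0.000)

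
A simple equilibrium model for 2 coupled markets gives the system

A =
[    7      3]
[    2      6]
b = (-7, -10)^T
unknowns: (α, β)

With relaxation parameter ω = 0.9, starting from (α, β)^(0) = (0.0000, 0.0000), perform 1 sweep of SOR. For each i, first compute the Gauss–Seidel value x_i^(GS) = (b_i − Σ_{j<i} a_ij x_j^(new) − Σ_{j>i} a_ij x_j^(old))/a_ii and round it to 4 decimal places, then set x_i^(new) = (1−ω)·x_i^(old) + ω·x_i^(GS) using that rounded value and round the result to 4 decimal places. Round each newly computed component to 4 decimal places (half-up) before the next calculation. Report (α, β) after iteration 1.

(-0.9000, -1.2300)

Iteration 1:
  α: GS value = (-7 - (3)·0.0000) / (7) = -1.0000;  α ← (1−ω)·0.0000 + ω·-1.0000 = -0.9000
  β: GS value = (-10 - (2)·-0.9000) / (6) = -1.3667;  β ← (1−ω)·0.0000 + ω·-1.3667 = -1.2300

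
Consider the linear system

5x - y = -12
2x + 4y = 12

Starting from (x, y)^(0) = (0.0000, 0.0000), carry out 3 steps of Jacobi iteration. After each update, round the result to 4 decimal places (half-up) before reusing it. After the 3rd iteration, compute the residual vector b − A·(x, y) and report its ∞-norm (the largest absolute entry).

0.4800

Iteration 1:
  x = (-12 - (-1)·0.0000) / (5) = -2.4000
  y = (12 - (2)·0.0000) / (4) = 3.0000
Iteration 2:
  x = (-12 - (-1)·3.0000) / (5) = -1.8000
  y = (12 - (2)·-2.4000) / (4) = 4.2000
Iteration 3:
  x = (-12 - (-1)·4.2000) / (5) = -1.5600
  y = (12 - (2)·-1.8000) / (4) = 3.9000
Residual b − A·x = (-0.3000, -0.4800); ∞-norm = 0.4800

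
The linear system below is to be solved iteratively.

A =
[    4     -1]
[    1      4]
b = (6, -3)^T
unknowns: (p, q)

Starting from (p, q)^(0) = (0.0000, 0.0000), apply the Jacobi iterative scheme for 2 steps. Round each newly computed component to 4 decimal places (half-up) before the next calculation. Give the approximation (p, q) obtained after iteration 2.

(1.3125, -1.1250)

Iteration 1:
  p = (6 - (-1)·0.0000) / (4) = 1.5000
  q = (-3 - (1)·0.0000) / (4) = -0.7500
Iteration 2:
  p = (6 - (-1)·-0.7500) / (4) = 1.3125
  q = (-3 - (1)·1.5000) / (4) = -1.1250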